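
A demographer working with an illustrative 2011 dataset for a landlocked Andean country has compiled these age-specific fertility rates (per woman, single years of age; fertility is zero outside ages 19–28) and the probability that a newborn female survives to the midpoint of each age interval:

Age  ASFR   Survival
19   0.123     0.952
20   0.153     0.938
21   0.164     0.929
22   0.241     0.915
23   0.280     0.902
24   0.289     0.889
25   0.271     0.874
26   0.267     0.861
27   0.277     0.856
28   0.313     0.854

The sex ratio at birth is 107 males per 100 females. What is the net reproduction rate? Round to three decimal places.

Proportion female at birth = 100 / (100 + 107) = 0.48309.
Weighting each age-specific rate by interval width and survival:
  19: 1 × 0.123 × 0.952 = 0.11710
  20: 1 × 0.153 × 0.938 = 0.14351
  21: 1 × 0.164 × 0.929 = 0.15236
  22: 1 × 0.241 × 0.915 = 0.22052
  23: 1 × 0.280 × 0.902 = 0.25256
  24: 1 × 0.289 × 0.889 = 0.25692
  25: 1 × 0.271 × 0.874 = 0.23685
  26: 1 × 0.267 × 0.861 = 0.22989
  27: 1 × 0.277 × 0.856 = 0.23711
  28: 1 × 0.313 × 0.854 = 0.26730
Sum = 2.11412
NRR = 0.48309 × 2.11412 = 1.02131
With NRR above 1 the population is above replacement fertility.

1.021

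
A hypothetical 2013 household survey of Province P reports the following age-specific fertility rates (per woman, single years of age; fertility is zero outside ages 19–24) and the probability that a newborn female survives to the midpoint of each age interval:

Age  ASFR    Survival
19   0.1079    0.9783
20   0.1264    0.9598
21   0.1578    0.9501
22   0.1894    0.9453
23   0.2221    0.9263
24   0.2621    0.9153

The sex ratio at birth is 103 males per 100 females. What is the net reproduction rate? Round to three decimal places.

Proportion female at birth = 100 / (100 + 103) = 0.49261.
Each age group contributes 1 × ASFR × survival:
  19: 1 × 0.1079 × 0.9783 = 0.10556
  20: 1 × 0.1264 × 0.9598 = 0.12132
  21: 1 × 0.1578 × 0.9501 = 0.14993
  22: 1 × 0.1894 × 0.9453 = 0.17904
  23: 1 × 0.2221 × 0.9263 = 0.20573
  24: 1 × 0.2621 × 0.9153 = 0.23990
Sum = 1.00148
NRR = 0.49261 × 1.00148 = 0.49334

0.493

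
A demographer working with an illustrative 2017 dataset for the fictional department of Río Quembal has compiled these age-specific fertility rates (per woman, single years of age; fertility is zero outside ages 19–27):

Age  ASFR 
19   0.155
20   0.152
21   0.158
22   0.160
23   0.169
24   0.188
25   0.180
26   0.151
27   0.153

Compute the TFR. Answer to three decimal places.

1.466

Sum of ASFRs = 0.155 + 0.152 + 0.158 + 0.160 + 0.169 + 0.188 + 0.180 + 0.151 + 0.153 = 1.466
TFR = 1.466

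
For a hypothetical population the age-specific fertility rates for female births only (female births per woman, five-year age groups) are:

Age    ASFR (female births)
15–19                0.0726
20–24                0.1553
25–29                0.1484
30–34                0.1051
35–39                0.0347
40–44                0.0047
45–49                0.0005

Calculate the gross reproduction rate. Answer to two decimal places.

2.61

Sum of female ASFRs = 0.0726 + 0.1553 + 0.1484 + 0.1051 + 0.0347 + 0.0047 + 0.0005 = 0.5213
GRR = 5 × 0.5213 = 2.6065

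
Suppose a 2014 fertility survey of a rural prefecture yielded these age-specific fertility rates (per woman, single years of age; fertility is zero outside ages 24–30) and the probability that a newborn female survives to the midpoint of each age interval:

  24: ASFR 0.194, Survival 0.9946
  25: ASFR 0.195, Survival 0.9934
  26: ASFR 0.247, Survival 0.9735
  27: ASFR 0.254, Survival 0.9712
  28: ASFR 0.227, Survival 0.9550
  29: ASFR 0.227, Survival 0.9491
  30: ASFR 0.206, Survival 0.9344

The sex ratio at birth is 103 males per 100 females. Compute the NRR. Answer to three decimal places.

0.738

Proportion female at birth = 100 / (100 + 103) = 0.49261.
Per-age-group product (1 × ASFR × survival probability):
  24: 1 × 0.194 × 0.9946 = 0.19295
  25: 1 × 0.195 × 0.9934 = 0.19371
  26: 1 × 0.247 × 0.9735 = 0.24045
  27: 1 × 0.254 × 0.9712 = 0.24668
  28: 1 × 0.227 × 0.9550 = 0.21679
  29: 1 × 0.227 × 0.9491 = 0.21545
  30: 1 × 0.206 × 0.9344 = 0.19249
Sum = 1.49852
NRR = 0.49261 × 1.49852 = 0.73819
With NRR below 1 the population is below replacement fertility.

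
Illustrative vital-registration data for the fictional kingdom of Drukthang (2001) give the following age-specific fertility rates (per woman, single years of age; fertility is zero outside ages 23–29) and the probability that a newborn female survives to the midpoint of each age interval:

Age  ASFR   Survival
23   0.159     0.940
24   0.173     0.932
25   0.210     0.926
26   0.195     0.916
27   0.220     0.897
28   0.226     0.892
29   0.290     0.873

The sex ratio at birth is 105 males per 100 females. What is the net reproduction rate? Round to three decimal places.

0.652

Proportion female at birth = 100 / (100 + 105) = 0.48780.
Per-age-group product (1 × ASFR × survival probability):
  23: 1 × 0.159 × 0.940 = 0.14946
  24: 1 × 0.173 × 0.932 = 0.16124
  25: 1 × 0.210 × 0.926 = 0.19446
  26: 1 × 0.195 × 0.916 = 0.17862
  27: 1 × 0.220 × 0.897 = 0.19734
  28: 1 × 0.226 × 0.892 = 0.20159
  29: 1 × 0.290 × 0.873 = 0.25317
Sum = 1.33588
NRR = 0.48780 × 1.33588 = 0.65164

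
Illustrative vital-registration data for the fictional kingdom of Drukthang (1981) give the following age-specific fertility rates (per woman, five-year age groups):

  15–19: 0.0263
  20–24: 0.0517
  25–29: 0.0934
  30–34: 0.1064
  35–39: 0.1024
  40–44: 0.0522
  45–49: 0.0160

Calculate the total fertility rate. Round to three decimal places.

Sum of ASFRs = 0.0263 + 0.0517 + 0.0934 + 0.1064 + 0.1024 + 0.0522 + 0.0160 = 0.4484
TFR = 5 × 0.4484 = 2.242

2.242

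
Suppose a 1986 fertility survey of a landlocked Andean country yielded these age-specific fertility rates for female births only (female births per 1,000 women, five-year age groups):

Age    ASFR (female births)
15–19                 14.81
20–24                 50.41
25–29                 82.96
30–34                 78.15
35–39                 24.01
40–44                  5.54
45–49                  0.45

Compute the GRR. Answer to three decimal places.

Sum of female ASFRs = 14.81 + 50.41 + 82.96 + 78.15 + 24.01 + 5.54 + 0.45 = 256.33
GRR = 5 × 256.33 / 1000 = 1.28165

1.282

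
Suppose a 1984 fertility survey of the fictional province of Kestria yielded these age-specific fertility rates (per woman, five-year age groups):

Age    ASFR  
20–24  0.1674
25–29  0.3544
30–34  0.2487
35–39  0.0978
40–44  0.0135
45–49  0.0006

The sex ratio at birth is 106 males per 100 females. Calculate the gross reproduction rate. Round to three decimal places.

Proportion female at birth = 100 / (100 + 106) = 0.48544.
Sum of ASFRs = 0.1674 + 0.3544 + 0.2487 + 0.0978 + 0.0135 + 0.0006 = 0.8824
TFR = 5 × 0.8824 = 4.412
GRR = 0.48544 × 4.412 = 2.14176

2.142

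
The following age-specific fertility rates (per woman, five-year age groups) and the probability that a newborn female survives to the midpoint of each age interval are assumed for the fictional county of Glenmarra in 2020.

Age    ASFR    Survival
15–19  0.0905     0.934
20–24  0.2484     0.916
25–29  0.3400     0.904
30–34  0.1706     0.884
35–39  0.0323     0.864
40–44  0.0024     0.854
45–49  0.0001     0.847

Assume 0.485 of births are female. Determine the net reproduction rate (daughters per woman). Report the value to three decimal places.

Proportion female at birth = 0.485.
Weighting each age-specific rate by interval width and survival:
  15–19: 5 × 0.0905 × 0.934 = 0.42264
  20–24: 5 × 0.2484 × 0.916 = 1.13767
  25–29: 5 × 0.3400 × 0.904 = 1.53680
  30–34: 5 × 0.1706 × 0.884 = 0.75405
  35–39: 5 × 0.0323 × 0.864 = 0.13954
  40–44: 5 × 0.0024 × 0.854 = 0.01025
  45–49: 5 × 0.0001 × 0.847 = 0.00042
Sum = 4.00137
NRR = 0.485 × 4.00137 = 1.94066
With NRR above 1 the population is above replacement fertility.

1.941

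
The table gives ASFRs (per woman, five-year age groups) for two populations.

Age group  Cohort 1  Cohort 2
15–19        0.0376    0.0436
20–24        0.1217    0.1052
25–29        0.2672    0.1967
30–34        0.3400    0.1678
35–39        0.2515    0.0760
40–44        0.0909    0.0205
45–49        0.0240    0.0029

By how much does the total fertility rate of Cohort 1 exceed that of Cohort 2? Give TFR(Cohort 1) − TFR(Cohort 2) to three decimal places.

Cohort 1:
  Sum of ASFRs = 0.0376 + 0.1217 + 0.2672 + 0.3400 + 0.2515 + 0.0909 + 0.0240 = 1.1329
  TFR = 5 × 1.1329 = 5.6645
Cohort 2:
  Sum of ASFRs = 0.0436 + 0.1052 + 0.1967 + 0.1678 + 0.0760 + 0.0205 + 0.0029 = 0.6127
  TFR = 5 × 0.6127 = 3.0635
Difference = 5.6645 − 3.0635 = 2.601

2.601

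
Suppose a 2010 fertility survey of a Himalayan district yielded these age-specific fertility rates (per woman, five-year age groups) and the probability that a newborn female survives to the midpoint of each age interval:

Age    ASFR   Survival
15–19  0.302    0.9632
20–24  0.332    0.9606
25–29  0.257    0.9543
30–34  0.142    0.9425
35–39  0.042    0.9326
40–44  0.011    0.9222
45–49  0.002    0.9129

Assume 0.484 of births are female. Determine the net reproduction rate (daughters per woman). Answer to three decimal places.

2.517

Proportion female at birth = 0.484.
Per-age-group product (5 × ASFR × survival probability):
  15–19: 5 × 0.302 × 0.9632 = 1.45443
  20–24: 5 × 0.332 × 0.9606 = 1.59460
  25–29: 5 × 0.257 × 0.9543 = 1.22628
  30–34: 5 × 0.142 × 0.9425 = 0.66918
  35–39: 5 × 0.042 × 0.9326 = 0.19585
  40–44: 5 × 0.011 × 0.9222 = 0.05072
  45–49: 5 × 0.002 × 0.9129 = 0.00913
Sum = 5.20019
NRR = 0.484 × 5.20019 = 2.51689
An NRR exceeding 1 indicates intrinsic growth under these rates.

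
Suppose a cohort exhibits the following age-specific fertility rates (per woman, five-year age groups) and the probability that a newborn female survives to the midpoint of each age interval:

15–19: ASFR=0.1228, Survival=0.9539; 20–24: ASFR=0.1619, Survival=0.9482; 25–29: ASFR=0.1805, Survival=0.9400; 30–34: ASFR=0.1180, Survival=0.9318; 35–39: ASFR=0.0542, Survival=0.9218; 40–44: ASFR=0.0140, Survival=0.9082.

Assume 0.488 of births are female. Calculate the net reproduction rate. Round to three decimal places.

1.496

Proportion female at birth = 0.488.
Each age group contributes 5 × ASFR × survival:
  15–19: 5 × 0.1228 × 0.9539 = 0.58569
  20–24: 5 × 0.1619 × 0.9482 = 0.76757
  25–29: 5 × 0.1805 × 0.9400 = 0.84835
  30–34: 5 × 0.1180 × 0.9318 = 0.54976
  35–39: 5 × 0.0542 × 0.9218 = 0.24981
  40–44: 5 × 0.0140 × 0.9082 = 0.06357
Sum = 3.06475
NRR = 0.488 × 3.06475 = 1.49560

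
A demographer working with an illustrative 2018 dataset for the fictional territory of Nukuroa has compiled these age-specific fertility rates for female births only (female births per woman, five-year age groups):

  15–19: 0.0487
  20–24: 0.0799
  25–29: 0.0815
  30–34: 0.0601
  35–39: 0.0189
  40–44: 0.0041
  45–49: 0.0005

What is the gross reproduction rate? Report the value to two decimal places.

Sum of female ASFRs = 0.0487 + 0.0799 + 0.0815 + 0.0601 + 0.0189 + 0.0041 + 0.0005 = 0.2937
GRR = 5 × 0.2937 = 1.4685

1.47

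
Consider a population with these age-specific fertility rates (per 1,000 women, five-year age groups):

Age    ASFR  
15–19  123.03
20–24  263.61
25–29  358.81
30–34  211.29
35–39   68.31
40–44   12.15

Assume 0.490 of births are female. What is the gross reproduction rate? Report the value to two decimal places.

2.54

Proportion female at birth = 0.490.
Sum of ASFRs = 123.03 + 263.61 + 358.81 + 211.29 + 68.31 + 12.15 = 1037.20
TFR = 5 × 1037.20 / 1000 = 5.186
GRR = 0.490 × 5.186 = 2.54114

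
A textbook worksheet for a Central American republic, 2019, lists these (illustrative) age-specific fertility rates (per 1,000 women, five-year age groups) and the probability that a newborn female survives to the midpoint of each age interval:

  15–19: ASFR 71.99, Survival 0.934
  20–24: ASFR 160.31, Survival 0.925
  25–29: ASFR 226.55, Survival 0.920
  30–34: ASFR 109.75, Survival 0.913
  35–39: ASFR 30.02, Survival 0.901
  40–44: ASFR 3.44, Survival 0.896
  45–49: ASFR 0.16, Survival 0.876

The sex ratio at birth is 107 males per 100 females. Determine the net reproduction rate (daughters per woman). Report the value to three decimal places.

Proportion female at birth = 100 / (100 + 107) = 0.48309.
Survival-weighted fertility by age (5·fₓ·Sₓ):
  15–19: 5 × 71.99/1000 × 0.934 = 0.33619
  20–24: 5 × 160.31/1000 × 0.925 = 0.74143
  25–29: 5 × 226.55/1000 × 0.920 = 1.04213
  30–34: 5 × 109.75/1000 × 0.913 = 0.50101
  35–39: 5 × 30.02/1000 × 0.901 = 0.13524
  40–44: 5 × 3.44/1000 × 0.896 = 0.01541
  45–49: 5 × 0.16/1000 × 0.876 = 0.00070
Sum = 2.77211
NRR = 0.48309 × 2.77211 = 1.33918

1.339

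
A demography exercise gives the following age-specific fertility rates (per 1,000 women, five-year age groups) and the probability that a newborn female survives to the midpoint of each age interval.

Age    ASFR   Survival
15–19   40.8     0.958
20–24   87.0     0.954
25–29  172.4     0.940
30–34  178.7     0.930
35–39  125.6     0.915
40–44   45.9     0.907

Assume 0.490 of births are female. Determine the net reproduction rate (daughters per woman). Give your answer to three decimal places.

Proportion female at birth = 0.490.
Survival-weighted fertility by age (5·fₓ·Sₓ):
  15–19: 5 × 40.8/1000 × 0.958 = 0.19543
  20–24: 5 × 87.0/1000 × 0.954 = 0.41499
  25–29: 5 × 172.4/1000 × 0.940 = 0.81028
  30–34: 5 × 178.7/1000 × 0.930 = 0.83096
  35–39: 5 × 125.6/1000 × 0.915 = 0.57462
  40–44: 5 × 45.9/1000 × 0.907 = 0.20816
Sum = 3.03444
NRR = 0.490 × 3.03444 = 1.48688

1.487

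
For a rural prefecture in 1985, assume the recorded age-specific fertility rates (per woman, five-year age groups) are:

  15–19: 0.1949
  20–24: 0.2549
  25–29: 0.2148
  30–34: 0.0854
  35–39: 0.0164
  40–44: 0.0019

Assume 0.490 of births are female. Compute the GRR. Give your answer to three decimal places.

Proportion female at birth = 0.490.
Sum of ASFRs = 0.1949 + 0.2549 + 0.2148 + 0.0854 + 0.0164 + 0.0019 = 0.7683
TFR = 5 × 0.7683 = 3.8415
GRR = 0.490 × 3.8415 = 1.88234

1.882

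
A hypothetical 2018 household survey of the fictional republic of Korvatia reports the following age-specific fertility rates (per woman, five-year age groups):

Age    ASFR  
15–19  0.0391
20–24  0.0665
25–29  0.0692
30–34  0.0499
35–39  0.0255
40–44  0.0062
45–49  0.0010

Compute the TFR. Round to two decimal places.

Sum of ASFRs = 0.0391 + 0.0665 + 0.0692 + 0.0499 + 0.0255 + 0.0062 + 0.0010 = 0.2574
TFR = 5 × 0.2574 = 1.287

1.29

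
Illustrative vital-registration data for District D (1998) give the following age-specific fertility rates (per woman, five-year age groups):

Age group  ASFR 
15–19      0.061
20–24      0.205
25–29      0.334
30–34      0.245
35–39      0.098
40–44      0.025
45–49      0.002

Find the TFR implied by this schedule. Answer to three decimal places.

4.850

Sum of ASFRs = 0.061 + 0.205 + 0.334 + 0.245 + 0.098 + 0.025 + 0.002 = 0.970
TFR = 5 × 0.970 = 4.85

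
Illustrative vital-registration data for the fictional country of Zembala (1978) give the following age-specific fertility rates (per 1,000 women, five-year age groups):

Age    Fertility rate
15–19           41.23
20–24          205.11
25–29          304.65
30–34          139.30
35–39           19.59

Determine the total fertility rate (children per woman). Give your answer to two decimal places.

3.55

Sum of ASFRs = 41.23 + 205.11 + 304.65 + 139.30 + 19.59 = 709.88
TFR = 5 × 709.88 / 1000 = 3.5494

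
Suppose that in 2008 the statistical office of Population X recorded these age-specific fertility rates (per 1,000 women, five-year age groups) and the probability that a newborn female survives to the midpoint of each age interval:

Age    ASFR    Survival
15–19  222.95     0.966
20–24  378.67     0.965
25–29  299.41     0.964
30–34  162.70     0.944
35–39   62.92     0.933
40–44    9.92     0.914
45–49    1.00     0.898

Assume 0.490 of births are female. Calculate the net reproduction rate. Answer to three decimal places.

Proportion female at birth = 0.490.
Survival-weighted fertility by age (5·fₓ·Sₓ):
  15–19: 5 × 222.95/1000 × 0.966 = 1.07685
  20–24: 5 × 378.67/1000 × 0.965 = 1.82708
  25–29: 5 × 299.41/1000 × 0.964 = 1.44316
  30–34: 5 × 162.70/1000 × 0.944 = 0.76794
  35–39: 5 × 62.92/1000 × 0.933 = 0.29352
  40–44: 5 × 9.92/1000 × 0.914 = 0.04533
  45–49: 5 × 1.00/1000 × 0.898 = 0.00449
Sum = 5.45837
NRR = 0.490 × 5.45837 = 2.67460

2.675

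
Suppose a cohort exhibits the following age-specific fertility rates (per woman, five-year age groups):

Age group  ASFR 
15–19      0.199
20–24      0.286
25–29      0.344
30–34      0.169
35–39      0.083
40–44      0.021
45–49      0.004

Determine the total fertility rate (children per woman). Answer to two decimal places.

5.53

Sum of ASFRs = 0.199 + 0.286 + 0.344 + 0.169 + 0.083 + 0.021 + 0.004 = 1.106
TFR = 5 × 1.106 = 5.53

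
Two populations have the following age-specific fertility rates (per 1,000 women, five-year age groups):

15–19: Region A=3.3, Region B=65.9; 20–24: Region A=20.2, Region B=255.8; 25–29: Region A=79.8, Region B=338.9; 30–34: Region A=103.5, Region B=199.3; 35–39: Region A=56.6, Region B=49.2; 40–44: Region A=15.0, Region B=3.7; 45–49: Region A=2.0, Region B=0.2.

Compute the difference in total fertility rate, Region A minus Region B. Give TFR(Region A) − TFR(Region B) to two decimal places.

Region A:
  Sum of ASFRs = 3.3 + 20.2 + 79.8 + 103.5 + 56.6 + 15.0 + 2.0 = 280.4
  TFR = 5 × 280.4 / 1000 = 1.402
Region B:
  Sum of ASFRs = 65.9 + 255.8 + 338.9 + 199.3 + 49.2 + 3.7 + 0.2 = 913.0
  TFR = 5 × 913.0 / 1000 = 4.565
Difference = 1.402 − 4.565 = -3.163

-3.16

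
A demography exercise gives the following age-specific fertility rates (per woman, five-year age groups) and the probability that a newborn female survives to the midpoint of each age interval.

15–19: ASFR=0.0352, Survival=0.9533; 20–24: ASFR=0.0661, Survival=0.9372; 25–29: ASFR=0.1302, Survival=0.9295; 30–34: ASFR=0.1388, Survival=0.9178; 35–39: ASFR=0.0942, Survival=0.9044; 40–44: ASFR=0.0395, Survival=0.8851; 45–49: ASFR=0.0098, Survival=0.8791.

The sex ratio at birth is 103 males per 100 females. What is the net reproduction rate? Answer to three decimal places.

Proportion female at birth = 100 / (100 + 103) = 0.49261.
Each age group contributes 5 × ASFR × survival:
  15–19: 5 × 0.0352 × 0.9533 = 0.16778
  20–24: 5 × 0.0661 × 0.9372 = 0.30974
  25–29: 5 × 0.1302 × 0.9295 = 0.60510
  30–34: 5 × 0.1388 × 0.9178 = 0.63695
  35–39: 5 × 0.0942 × 0.9044 = 0.42597
  40–44: 5 × 0.0395 × 0.8851 = 0.17481
  45–49: 5 × 0.0098 × 0.8791 = 0.04308
Sum = 2.36343
NRR = 0.49261 × 2.36343 = 1.16425

1.164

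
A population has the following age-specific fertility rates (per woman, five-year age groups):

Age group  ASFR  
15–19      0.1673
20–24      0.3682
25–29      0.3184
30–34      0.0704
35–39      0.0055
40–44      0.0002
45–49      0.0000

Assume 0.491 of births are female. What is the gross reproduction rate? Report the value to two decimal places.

2.28

Proportion female at birth = 0.491.
Sum of ASFRs = 0.1673 + 0.3682 + 0.3184 + 0.0704 + 0.0055 + 0.0002 + 0.0000 = 0.9300
TFR = 5 × 0.9300 = 4.65
GRR = 0.491 × 4.65 = 2.28315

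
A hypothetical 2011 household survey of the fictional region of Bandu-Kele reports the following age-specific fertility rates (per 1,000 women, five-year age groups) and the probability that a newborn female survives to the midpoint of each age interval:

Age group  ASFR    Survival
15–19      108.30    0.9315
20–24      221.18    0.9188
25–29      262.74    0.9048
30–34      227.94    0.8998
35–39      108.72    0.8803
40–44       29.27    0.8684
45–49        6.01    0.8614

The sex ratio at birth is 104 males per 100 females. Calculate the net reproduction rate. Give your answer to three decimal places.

Proportion female at birth = 100 / (100 + 104) = 0.49020.
Each age group contributes 5 × ASFR × survival:
  15–19: 5 × 108.30/1000 × 0.9315 = 0.50441
  20–24: 5 × 221.18/1000 × 0.9188 = 1.01610
  25–29: 5 × 262.74/1000 × 0.9048 = 1.18864
  30–34: 5 × 227.94/1000 × 0.8998 = 1.02550
  35–39: 5 × 108.72/1000 × 0.8803 = 0.47853
  40–44: 5 × 29.27/1000 × 0.8684 = 0.12709
  45–49: 5 × 6.01/1000 × 0.8614 = 0.02589
Sum = 4.36616
NRR = 0.49020 × 4.36616 = 2.14029
NRR > 1, so each generation more than replaces itself.

2.140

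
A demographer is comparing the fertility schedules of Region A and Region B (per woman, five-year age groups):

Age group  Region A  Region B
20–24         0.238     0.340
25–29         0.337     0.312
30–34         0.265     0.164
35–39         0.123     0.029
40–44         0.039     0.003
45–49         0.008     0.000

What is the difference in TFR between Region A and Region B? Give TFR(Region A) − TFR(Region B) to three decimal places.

Region A:
  Sum of ASFRs = 0.238 + 0.337 + 0.265 + 0.123 + 0.039 + 0.008 = 1.010
  TFR = 5 × 1.010 = 5.05
Region B:
  Sum of ASFRs = 0.340 + 0.312 + 0.164 + 0.029 + 0.003 + 0.000 = 0.848
  TFR = 5 × 0.848 = 4.24
Difference = 5.05 − 4.24 = 0.81

0.810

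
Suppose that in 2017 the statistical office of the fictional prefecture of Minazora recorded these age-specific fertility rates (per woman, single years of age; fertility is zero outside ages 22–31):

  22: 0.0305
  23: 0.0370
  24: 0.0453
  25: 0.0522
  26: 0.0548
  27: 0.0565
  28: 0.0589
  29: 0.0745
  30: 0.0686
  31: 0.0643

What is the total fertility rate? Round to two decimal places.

0.54

Sum of ASFRs = 0.0305 + 0.0370 + 0.0453 + 0.0522 + 0.0548 + 0.0565 + 0.0589 + 0.0745 + 0.0686 + 0.0643 = 0.5426
TFR = 0.5426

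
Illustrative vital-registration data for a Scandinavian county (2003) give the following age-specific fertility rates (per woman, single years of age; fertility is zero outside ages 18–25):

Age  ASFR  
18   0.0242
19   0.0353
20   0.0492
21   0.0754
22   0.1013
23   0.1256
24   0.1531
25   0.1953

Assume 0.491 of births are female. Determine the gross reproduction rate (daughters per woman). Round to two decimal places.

0.37

Proportion female at birth = 0.491.
Sum of ASFRs = 0.0242 + 0.0353 + 0.0492 + 0.0754 + 0.1013 + 0.1256 + 0.1531 + 0.1953 = 0.7594
TFR = 0.7594
GRR = 0.491 × 0.7594 = 0.37287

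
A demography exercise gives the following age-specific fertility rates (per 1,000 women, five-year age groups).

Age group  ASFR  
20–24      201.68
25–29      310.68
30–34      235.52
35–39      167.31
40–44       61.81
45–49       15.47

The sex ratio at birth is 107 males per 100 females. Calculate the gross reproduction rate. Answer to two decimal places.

2.40

Proportion female at birth = 100 / (100 + 107) = 0.48309.
Sum of ASFRs = 201.68 + 310.68 + 235.52 + 167.31 + 61.81 + 15.47 = 992.47
TFR = 5 × 992.47 / 1000 = 4.96235
GRR = 0.48309 × 4.96235 = 2.39726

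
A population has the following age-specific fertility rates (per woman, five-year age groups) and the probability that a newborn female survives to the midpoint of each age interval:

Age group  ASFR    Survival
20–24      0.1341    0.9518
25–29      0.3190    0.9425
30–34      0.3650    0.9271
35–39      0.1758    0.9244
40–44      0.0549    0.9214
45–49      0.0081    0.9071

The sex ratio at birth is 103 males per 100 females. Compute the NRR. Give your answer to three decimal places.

2.431

Proportion female at birth = 100 / (100 + 103) = 0.49261.
Survival-weighted fertility by age (5·fₓ·Sₓ):
  20–24: 5 × 0.1341 × 0.9518 = 0.63818
  25–29: 5 × 0.3190 × 0.9425 = 1.50329
  30–34: 5 × 0.3650 × 0.9271 = 1.69196
  35–39: 5 × 0.1758 × 0.9244 = 0.81255
  40–44: 5 × 0.0549 × 0.9214 = 0.25292
  45–49: 5 × 0.0081 × 0.9071 = 0.03674
Sum = 4.93564
NRR = 0.49261 × 4.93564 = 2.43135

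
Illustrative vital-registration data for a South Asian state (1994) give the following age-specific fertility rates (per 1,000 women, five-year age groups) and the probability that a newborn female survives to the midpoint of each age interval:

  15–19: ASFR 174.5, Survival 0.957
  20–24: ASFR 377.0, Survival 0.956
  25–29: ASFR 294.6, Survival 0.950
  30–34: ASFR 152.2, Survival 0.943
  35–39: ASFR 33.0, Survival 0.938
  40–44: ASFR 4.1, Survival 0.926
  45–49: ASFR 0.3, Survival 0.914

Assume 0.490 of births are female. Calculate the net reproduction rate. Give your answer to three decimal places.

Proportion female at birth = 0.490.
Survival-weighted fertility by age (5·fₓ·Sₓ):
  15–19: 5 × 174.5/1000 × 0.957 = 0.83498
  20–24: 5 × 377.0/1000 × 0.956 = 1.80206
  25–29: 5 × 294.6/1000 × 0.950 = 1.39935
  30–34: 5 × 152.2/1000 × 0.943 = 0.71762
  35–39: 5 × 33.0/1000 × 0.938 = 0.15477
  40–44: 5 × 4.1/1000 × 0.926 = 0.01898
  45–49: 5 × 0.3/1000 × 0.914 = 0.00137
Sum = 4.92913
NRR = 0.490 × 4.92913 = 2.41527
With NRR above 1 the population is above replacement fertility.

2.415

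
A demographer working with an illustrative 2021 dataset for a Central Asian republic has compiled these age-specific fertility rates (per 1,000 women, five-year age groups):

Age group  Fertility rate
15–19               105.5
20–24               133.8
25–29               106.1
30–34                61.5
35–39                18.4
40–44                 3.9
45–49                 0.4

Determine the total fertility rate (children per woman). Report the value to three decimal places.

Sum of ASFRs = 105.5 + 133.8 + 106.1 + 61.5 + 18.4 + 3.9 + 0.4 = 429.6
TFR = 5 × 429.6 / 1000 = 2.148

2.148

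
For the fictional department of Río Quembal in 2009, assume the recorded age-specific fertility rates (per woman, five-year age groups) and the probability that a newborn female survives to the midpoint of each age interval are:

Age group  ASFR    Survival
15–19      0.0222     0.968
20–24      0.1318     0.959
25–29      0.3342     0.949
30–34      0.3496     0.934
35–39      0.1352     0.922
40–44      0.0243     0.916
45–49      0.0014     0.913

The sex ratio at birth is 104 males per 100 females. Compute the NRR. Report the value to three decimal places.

2.303

Proportion female at birth = 100 / (100 + 104) = 0.49020.
Per-age-group product (5 × ASFR × survival probability):
  15–19: 5 × 0.0222 × 0.968 = 0.10745
  20–24: 5 × 0.1318 × 0.959 = 0.63198
  25–29: 5 × 0.3342 × 0.949 = 1.58578
  30–34: 5 × 0.3496 × 0.934 = 1.63263
  35–39: 5 × 0.1352 × 0.922 = 0.62327
  40–44: 5 × 0.0243 × 0.916 = 0.11129
  45–49: 5 × 0.0014 × 0.913 = 0.00639
Sum = 4.69879
NRR = 0.49020 × 4.69879 = 2.30335
With NRR above 1 the population is above replacement fertility.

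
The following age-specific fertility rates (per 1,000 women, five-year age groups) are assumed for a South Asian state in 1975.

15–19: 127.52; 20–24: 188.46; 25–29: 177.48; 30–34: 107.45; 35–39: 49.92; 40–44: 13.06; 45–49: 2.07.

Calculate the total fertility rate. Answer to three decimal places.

Sum of ASFRs = 127.52 + 188.46 + 177.48 + 107.45 + 49.92 + 13.06 + 2.07 = 665.96
TFR = 5 × 665.96 / 1000 = 3.3298

3.330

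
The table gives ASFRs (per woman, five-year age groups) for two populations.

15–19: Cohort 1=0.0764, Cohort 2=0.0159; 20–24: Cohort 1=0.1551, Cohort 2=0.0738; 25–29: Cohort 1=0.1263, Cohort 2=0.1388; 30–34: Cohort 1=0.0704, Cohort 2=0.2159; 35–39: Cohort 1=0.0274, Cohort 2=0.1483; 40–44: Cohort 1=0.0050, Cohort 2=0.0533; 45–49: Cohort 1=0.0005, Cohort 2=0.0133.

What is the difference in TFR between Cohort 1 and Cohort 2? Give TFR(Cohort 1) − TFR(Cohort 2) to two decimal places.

-0.99

Cohort 1:
  Sum of ASFRs = 0.0764 + 0.1551 + 0.1263 + 0.0704 + 0.0274 + 0.0050 + 0.0005 = 0.4611
  TFR = 5 × 0.4611 = 2.3055
Cohort 2:
  Sum of ASFRs = 0.0159 + 0.0738 + 0.1388 + 0.2159 + 0.1483 + 0.0533 + 0.0133 = 0.6593
  TFR = 5 × 0.6593 = 3.2965
Difference = 2.3055 − 3.2965 = -0.991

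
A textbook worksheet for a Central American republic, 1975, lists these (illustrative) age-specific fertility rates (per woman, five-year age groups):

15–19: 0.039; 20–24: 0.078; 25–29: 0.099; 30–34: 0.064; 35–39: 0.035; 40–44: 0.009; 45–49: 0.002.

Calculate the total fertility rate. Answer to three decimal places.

Sum of ASFRs = 0.039 + 0.078 + 0.099 + 0.064 + 0.035 + 0.009 + 0.002 = 0.326
TFR = 5 × 0.326 = 1.63

1.630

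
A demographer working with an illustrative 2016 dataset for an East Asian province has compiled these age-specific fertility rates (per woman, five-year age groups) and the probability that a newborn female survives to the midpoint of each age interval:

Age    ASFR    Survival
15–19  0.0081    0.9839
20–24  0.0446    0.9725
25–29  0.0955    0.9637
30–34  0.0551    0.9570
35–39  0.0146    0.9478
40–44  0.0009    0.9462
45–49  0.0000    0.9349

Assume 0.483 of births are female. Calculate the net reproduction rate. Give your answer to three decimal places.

Proportion female at birth = 0.483.
Per-age-group product (5 × ASFR × survival probability):
  15–19: 5 × 0.0081 × 0.9839 = 0.03985
  20–24: 5 × 0.0446 × 0.9725 = 0.21687
  25–29: 5 × 0.0955 × 0.9637 = 0.46017
  30–34: 5 × 0.0551 × 0.9570 = 0.26365
  35–39: 5 × 0.0146 × 0.9478 = 0.06919
  40–44: 5 × 0.0009 × 0.9462 = 0.00426
  45–49: 5 × 0.0000 × 0.9349 = 0.00000
Sum = 1.05399
NRR = 0.483 × 1.05399 = 0.50908
With NRR below 1 the population is below replacement fertility.

0.509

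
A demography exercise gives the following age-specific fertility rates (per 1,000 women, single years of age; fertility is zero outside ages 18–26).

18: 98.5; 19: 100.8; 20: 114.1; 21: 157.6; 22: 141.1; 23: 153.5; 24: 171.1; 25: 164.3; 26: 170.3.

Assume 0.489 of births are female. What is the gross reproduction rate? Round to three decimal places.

0.622

Proportion female at birth = 0.489.
Sum of ASFRs = 98.5 + 100.8 + 114.1 + 157.6 + 141.1 + 153.5 + 171.1 + 164.3 + 170.3 = 1271.3
TFR = 1271.3 / 1000 = 1.2713
GRR = 0.489 × 1.2713 = 0.62167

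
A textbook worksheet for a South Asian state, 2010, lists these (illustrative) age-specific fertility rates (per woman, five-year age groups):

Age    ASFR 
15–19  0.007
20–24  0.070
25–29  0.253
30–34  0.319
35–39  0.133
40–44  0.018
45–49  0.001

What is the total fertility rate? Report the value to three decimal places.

Sum of ASFRs = 0.007 + 0.070 + 0.253 + 0.319 + 0.133 + 0.018 + 0.001 = 0.801
TFR = 5 × 0.801 = 4.005

4.005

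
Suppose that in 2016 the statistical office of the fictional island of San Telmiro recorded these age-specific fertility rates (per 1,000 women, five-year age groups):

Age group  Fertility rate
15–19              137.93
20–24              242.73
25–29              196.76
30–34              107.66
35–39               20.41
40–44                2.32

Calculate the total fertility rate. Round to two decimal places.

3.54

Sum of ASFRs = 137.93 + 242.73 + 196.76 + 107.66 + 20.41 + 2.32 = 707.81
TFR = 5 × 707.81 / 1000 = 3.53905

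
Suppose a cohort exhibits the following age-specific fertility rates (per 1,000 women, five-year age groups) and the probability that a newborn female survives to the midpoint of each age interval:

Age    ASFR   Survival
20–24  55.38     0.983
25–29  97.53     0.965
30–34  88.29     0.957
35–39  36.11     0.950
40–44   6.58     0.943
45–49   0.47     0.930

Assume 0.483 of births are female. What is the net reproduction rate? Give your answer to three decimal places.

Proportion female at birth = 0.483.
Per-age-group product (5 × ASFR × survival probability):
  20–24: 5 × 55.38/1000 × 0.983 = 0.27219
  25–29: 5 × 97.53/1000 × 0.965 = 0.47058
  30–34: 5 × 88.29/1000 × 0.957 = 0.42247
  35–39: 5 × 36.11/1000 × 0.950 = 0.17152
  40–44: 5 × 6.58/1000 × 0.943 = 0.03102
  45–49: 5 × 0.47/1000 × 0.930 = 0.00219
Sum = 1.36997
NRR = 0.483 × 1.36997 = 0.66170
An NRR under 1 implies long-run decline under these rates.

0.662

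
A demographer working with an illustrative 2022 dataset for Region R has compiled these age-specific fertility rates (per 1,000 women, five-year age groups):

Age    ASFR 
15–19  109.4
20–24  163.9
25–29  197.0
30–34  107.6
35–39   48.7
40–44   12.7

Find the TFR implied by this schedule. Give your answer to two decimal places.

Sum of ASFRs = 109.4 + 163.9 + 197.0 + 107.6 + 48.7 + 12.7 = 639.3
TFR = 5 × 639.3 / 1000 = 3.1965

3.20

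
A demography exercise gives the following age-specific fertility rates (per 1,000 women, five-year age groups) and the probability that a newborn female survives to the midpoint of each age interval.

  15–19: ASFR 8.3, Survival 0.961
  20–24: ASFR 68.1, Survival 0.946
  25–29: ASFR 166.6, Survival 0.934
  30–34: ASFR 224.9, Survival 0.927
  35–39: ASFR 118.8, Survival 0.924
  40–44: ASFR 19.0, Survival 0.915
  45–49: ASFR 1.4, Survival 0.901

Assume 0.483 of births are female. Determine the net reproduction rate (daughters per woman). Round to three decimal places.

1.364

Proportion female at birth = 0.483.
Weighting each age-specific rate by interval width and survival:
  15–19: 5 × 8.3/1000 × 0.961 = 0.03988
  20–24: 5 × 68.1/1000 × 0.946 = 0.32211
  25–29: 5 × 166.6/1000 × 0.934 = 0.77802
  30–34: 5 × 224.9/1000 × 0.927 = 1.04241
  35–39: 5 × 118.8/1000 × 0.924 = 0.54886
  40–44: 5 × 19.0/1000 × 0.915 = 0.08693
  45–49: 5 × 1.4/1000 × 0.901 = 0.00631
Sum = 2.82452
NRR = 0.483 × 2.82452 = 1.36424
NRR > 1, so each generation more than replaces itself.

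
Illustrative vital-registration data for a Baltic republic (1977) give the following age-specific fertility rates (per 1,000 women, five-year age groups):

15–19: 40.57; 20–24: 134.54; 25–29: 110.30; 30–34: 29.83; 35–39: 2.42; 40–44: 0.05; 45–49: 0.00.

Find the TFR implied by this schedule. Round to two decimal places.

Sum of ASFRs = 40.57 + 134.54 + 110.30 + 29.83 + 2.42 + 0.05 + 0.00 = 317.71
TFR = 5 × 317.71 / 1000 = 1.58855

1.59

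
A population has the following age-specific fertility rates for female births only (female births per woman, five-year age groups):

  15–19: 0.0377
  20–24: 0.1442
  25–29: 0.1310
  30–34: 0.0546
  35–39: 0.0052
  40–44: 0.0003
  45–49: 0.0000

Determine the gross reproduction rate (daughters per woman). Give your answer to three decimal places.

1.865

Sum of female ASFRs = 0.0377 + 0.1442 + 0.1310 + 0.0546 + 0.0052 + 0.0003 + 0.0000 = 0.3730
GRR = 5 × 0.3730 = 1.865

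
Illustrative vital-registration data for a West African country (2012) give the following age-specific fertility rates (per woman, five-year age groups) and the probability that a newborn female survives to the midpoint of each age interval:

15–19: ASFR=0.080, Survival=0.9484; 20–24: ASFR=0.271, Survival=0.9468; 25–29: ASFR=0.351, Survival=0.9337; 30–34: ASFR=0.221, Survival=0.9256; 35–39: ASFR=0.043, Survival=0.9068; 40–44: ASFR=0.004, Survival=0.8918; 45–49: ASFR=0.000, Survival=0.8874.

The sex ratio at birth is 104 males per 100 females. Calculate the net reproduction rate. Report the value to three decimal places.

2.224

Proportion female at birth = 100 / (100 + 104) = 0.49020.
Survival-weighted fertility by age (5·fₓ·Sₓ):
  15–19: 5 × 0.080 × 0.9484 = 0.37936
  20–24: 5 × 0.271 × 0.9468 = 1.28291
  25–29: 5 × 0.351 × 0.9337 = 1.63864
  30–34: 5 × 0.221 × 0.9256 = 1.02279
  35–39: 5 × 0.043 × 0.9068 = 0.19496
  40–44: 5 × 0.004 × 0.8918 = 0.01784
  45–49: 5 × 0.000 × 0.8874 = 0.00000
Sum = 4.53650
NRR = 0.49020 × 4.53650 = 2.22379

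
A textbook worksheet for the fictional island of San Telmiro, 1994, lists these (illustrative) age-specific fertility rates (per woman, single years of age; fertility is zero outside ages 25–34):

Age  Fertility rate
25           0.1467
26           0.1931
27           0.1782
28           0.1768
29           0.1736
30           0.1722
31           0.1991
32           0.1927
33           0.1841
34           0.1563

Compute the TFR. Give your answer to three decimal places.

1.773

Sum of ASFRs = 0.1467 + 0.1931 + 0.1782 + 0.1768 + 0.1736 + 0.1722 + 0.1991 + 0.1927 + 0.1841 + 0.1563 = 1.7728
TFR = 1.7728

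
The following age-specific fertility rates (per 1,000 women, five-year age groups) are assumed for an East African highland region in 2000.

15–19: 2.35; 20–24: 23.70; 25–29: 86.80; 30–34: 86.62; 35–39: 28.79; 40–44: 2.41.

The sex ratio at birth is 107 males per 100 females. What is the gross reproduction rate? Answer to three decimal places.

Proportion female at birth = 100 / (100 + 107) = 0.48309.
Sum of ASFRs = 2.35 + 23.70 + 86.80 + 86.62 + 28.79 + 2.41 = 230.67
TFR = 5 × 230.67 / 1000 = 1.15335
GRR = 0.48309 × 1.15335 = 0.55717

0.557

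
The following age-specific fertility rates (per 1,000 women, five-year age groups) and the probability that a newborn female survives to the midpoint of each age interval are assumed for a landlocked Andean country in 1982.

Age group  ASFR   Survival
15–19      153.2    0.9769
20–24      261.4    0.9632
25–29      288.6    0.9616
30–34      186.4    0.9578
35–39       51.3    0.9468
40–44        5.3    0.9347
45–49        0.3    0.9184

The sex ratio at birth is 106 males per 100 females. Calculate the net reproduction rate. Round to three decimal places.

2.212

Proportion female at birth = 100 / (100 + 106) = 0.48544.
Weighting each age-specific rate by interval width and survival:
  15–19: 5 × 153.2/1000 × 0.9769 = 0.74831
  20–24: 5 × 261.4/1000 × 0.9632 = 1.25890
  25–29: 5 × 288.6/1000 × 0.9616 = 1.38759
  30–34: 5 × 186.4/1000 × 0.9578 = 0.89267
  35–39: 5 × 51.3/1000 × 0.9468 = 0.24285
  40–44: 5 × 5.3/1000 × 0.9347 = 0.02477
  45–49: 5 × 0.3/1000 × 0.9184 = 0.00138
Sum = 4.55647
NRR = 0.48544 × 4.55647 = 2.21189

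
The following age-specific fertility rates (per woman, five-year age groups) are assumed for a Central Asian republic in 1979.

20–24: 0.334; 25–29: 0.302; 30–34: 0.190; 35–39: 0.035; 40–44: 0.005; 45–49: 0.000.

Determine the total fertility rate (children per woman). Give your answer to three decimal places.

Sum of ASFRs = 0.334 + 0.302 + 0.190 + 0.035 + 0.005 + 0.000 = 0.866
TFR = 5 × 0.866 = 4.33

4.330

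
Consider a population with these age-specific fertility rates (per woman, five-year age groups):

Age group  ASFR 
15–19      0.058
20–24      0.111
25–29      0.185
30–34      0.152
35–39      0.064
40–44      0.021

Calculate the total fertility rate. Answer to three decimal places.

2.955

Sum of ASFRs = 0.058 + 0.111 + 0.185 + 0.152 + 0.064 + 0.021 = 0.591
TFR = 5 × 0.591 = 2.955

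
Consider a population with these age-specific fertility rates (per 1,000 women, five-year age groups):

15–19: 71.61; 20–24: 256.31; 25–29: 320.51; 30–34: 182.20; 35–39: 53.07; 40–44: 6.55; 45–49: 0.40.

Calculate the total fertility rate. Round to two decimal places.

Sum of ASFRs = 71.61 + 256.31 + 320.51 + 182.20 + 53.07 + 6.55 + 0.40 = 890.65
TFR = 5 × 890.65 / 1000 = 4.45325

4.45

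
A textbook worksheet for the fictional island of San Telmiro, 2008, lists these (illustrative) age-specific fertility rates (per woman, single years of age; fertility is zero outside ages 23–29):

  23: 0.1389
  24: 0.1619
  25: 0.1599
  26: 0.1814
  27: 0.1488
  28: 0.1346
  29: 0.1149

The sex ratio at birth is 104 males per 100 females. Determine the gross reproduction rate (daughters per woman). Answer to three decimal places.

0.510

Proportion female at birth = 100 / (100 + 104) = 0.49020.
Sum of ASFRs = 0.1389 + 0.1619 + 0.1599 + 0.1814 + 0.1488 + 0.1346 + 0.1149 = 1.0404
TFR = 1.0404
GRR = 0.49020 × 1.0404 = 0.51000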